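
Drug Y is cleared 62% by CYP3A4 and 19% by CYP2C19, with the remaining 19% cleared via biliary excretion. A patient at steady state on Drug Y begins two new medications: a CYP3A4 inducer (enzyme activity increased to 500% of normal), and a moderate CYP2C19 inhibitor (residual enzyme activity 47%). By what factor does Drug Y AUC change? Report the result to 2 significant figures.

The CYP3A4 pathway (62% of clearance) rises to 5× activity: 0.62 × 5 = 3.1.
The CYP2C19 pathway (19% of clearance) drops to 0.47× activity: 0.19 × 0.47 = 0.0893.
The remaining 19% of clearance is unaffected.
New clearance relative to baseline: 3.1 + 0.0893 + 0.19 = 3.3793.
Net AUC ratio = 1 / 3.3793 = 0.30.

0.30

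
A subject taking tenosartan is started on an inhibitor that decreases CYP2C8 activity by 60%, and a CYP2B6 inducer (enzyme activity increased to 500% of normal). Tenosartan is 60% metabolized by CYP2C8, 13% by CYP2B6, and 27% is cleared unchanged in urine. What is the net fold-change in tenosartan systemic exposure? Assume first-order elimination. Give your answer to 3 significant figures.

The CYP2C8 pathway (60% of clearance) falls to 0.4× activity: 0.6 × 0.4 = 0.24.
The CYP2B6 pathway (13% of clearance) increases to 5× activity: 0.13 × 5 = 0.65.
Non-CYP routes (27%) are unchanged.
CL_new/CL_old = 0.24 + 0.65 + 0.27 = 1.16.
Net systemic exposure ratio = 1 / 1.16 = 0.862.

0.862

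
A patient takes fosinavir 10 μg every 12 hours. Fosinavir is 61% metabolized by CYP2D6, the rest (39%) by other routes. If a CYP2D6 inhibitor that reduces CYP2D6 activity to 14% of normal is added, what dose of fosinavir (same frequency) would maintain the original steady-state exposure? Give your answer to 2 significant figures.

4.8 μg

The CYP2D6 pathway (61% of clearance) drops to 0.14× activity: 0.61 × 0.14 = 0.0854.
The remaining 39% of clearance is unaffected.
Relative clearance = 0.0854 + 0.39 = 0.4754.
Css,avg = (dose rate)/CL, so holding Css fixed requires dose ∝ CL: 10 × 0.4754 = 4.8 μg.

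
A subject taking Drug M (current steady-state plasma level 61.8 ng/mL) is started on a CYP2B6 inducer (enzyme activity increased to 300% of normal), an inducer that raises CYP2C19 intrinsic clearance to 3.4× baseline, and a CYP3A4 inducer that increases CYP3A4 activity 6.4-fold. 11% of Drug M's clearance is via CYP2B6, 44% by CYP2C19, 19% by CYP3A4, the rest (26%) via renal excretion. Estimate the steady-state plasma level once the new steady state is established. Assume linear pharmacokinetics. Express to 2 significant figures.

The CYP2B6 pathway (11% of clearance) is boosted to 3× activity: 0.11 × 3 = 0.33.
The CYP2C19 pathway (44% of clearance) is boosted to 3.4× activity: 0.44 × 3.4 = 1.496.
The CYP3A4 pathway (19% of clearance) increases to 6.4× activity: 0.19 × 6.4 = 1.216.
Non-CYP routes (26%) are unchanged.
CL_new/CL_old = 0.33 + 1.496 + 1.216 + 0.26 = 3.302.
Dividing the baseline by the relative clearance: 61.8 / 3.302 = 19 ng/mL.

19 ng/mL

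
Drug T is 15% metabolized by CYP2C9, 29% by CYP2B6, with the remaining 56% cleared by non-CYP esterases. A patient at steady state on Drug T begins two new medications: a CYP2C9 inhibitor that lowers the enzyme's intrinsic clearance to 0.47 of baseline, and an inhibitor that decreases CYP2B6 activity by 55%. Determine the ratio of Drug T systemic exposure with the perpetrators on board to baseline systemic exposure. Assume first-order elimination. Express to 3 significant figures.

1.31

The CYP2C9 pathway (15% of clearance) falls to 0.47× activity: 0.15 × 0.47 = 0.0705.
The CYP2B6 pathway (29% of clearance) falls to 0.45× activity: 0.29 × 0.45 = 0.1305.
The remaining 56% of clearance is unaffected.
CL_new/CL_old = 0.0705 + 0.1305 + 0.56 = 0.761.
Because systemic exposure varies inversely with clearance, the combined effect is 1 / 0.761 = 1.31.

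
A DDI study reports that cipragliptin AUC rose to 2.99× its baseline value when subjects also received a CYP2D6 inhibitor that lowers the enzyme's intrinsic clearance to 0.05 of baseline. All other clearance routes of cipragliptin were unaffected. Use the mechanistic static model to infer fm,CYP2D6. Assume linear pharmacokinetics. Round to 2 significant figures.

CL'/CL = 1 / 2.99 = 0.3344
0.05·fm + (1 − fm) = 0.3344
fm = (0.3344 − 1) / (0.05 − 1) = 0.70

0.70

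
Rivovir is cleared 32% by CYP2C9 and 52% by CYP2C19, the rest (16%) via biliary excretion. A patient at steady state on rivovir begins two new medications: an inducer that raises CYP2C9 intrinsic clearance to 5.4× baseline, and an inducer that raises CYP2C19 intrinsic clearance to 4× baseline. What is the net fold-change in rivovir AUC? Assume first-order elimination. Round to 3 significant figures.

The CYP2C9 pathway (32% of clearance) increases to 5.4× activity: 0.32 × 5.4 = 1.728.
The CYP2C19 pathway (52% of clearance) rises to 4× activity: 0.52 × 4 = 2.08.
The remaining 16% of clearance is unaffected.
Relative clearance = 1.728 + 2.08 + 0.16 = 3.968.
AUC ∝ 1/CL: fold-change = 1 / 3.968 = 0.252.

0.252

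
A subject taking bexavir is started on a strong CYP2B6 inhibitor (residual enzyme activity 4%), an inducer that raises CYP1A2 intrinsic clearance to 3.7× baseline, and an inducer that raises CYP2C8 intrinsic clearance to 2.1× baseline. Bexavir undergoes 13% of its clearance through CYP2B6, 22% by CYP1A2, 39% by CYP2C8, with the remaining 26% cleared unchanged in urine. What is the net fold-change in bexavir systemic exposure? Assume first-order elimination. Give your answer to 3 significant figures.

0.527

The CYP2B6 pathway (13% of clearance) drops to 0.04× activity: 0.13 × 0.04 = 0.0052.
The CYP1A2 pathway (22% of clearance) increases to 3.7× activity: 0.22 × 3.7 = 0.814.
The CYP2C8 pathway (39% of clearance) rises to 2.1× activity: 0.39 × 2.1 = 0.819.
The remaining 26% of clearance is unaffected.
CL_new/CL_old = 0.0052 + 0.814 + 0.819 + 0.26 = 1.8982.
Systemic exposure ∝ 1/CL: fold-change = 1 / 1.8982 = 0.527.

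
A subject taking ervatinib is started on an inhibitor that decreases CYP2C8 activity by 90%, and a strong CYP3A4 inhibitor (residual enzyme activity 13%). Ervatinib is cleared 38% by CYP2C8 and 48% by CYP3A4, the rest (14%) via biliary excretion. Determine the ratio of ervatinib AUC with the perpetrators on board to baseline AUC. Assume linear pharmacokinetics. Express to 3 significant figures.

4.16

CYP2C8: 0.38 × 0.1 = 0.038
CYP3A4: 0.48 × 0.13 = 0.0624
Other: 0.14 (unchanged)
CL_new/CL_old = 0.038 + 0.0624 + 0.14 = 0.2404.
Net AUC ratio = 1 / 0.2404 = 4.16.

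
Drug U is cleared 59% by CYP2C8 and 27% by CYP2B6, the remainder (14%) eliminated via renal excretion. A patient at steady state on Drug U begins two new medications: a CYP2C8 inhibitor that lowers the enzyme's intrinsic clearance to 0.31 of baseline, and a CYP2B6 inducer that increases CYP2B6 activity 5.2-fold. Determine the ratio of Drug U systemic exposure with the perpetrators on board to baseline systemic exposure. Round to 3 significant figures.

0.579

The CYP2C8 pathway (59% of clearance) is reduced to 0.31× activity: 0.59 × 0.31 = 0.1829.
The CYP2B6 pathway (27% of clearance) rises to 5.2× activity: 0.27 × 5.2 = 1.404.
Non-CYP routes (14%) are unchanged.
Relative clearance = 0.1829 + 1.404 + 0.14 = 1.7269.
Net systemic exposure ratio = 1 / 1.7269 = 0.579.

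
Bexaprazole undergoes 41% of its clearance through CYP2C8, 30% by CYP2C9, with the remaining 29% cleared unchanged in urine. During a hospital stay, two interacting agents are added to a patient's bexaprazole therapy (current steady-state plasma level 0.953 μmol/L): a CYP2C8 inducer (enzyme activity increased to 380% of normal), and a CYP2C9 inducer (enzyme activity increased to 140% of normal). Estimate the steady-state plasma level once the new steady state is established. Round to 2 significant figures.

0.42 μmol/L

The CYP2C8 pathway (41% of clearance) increases to 3.8× activity: 0.41 × 3.8 = 1.558.
The CYP2C9 pathway (30% of clearance) increases to 1.4× activity: 0.3 × 1.4 = 0.42.
The remaining 29% of clearance is unaffected.
New clearance relative to baseline: 1.558 + 0.42 + 0.29 = 2.268.
Steady-state plasma level ∝ 1/CL: new value = 0.953 / 2.268 = 0.42 μmol/L.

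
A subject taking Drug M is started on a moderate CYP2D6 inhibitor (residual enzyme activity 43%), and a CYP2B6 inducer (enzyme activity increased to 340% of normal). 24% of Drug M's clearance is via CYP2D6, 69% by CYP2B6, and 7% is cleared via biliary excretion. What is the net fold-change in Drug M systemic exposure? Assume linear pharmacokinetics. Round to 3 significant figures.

The CYP2D6 pathway (24% of clearance) is reduced to 0.43× activity: 0.24 × 0.43 = 0.1032.
The CYP2B6 pathway (69% of clearance) is boosted to 3.4× activity: 0.69 × 3.4 = 2.346.
The remaining 7% of clearance is unaffected.
CL_new/CL_old = 0.1032 + 2.346 + 0.07 = 2.5192.
Net systemic exposure ratio = 1 / 2.5192 = 0.397.

0.397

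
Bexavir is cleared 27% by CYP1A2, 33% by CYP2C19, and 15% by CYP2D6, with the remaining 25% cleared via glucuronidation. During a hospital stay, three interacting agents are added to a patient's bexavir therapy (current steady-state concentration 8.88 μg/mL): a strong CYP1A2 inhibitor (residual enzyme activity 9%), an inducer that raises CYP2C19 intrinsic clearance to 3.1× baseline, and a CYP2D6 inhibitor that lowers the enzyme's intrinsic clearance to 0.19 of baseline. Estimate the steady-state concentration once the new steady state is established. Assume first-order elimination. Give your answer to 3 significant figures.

CYP1A2: 0.27 × 0.09 = 0.0243
CYP2C19: 0.33 × 3.1 = 1.023
CYP2D6: 0.15 × 0.19 = 0.0285
Other: 0.25 (unchanged)
Relative clearance = 0.0243 + 1.023 + 0.0285 + 0.25 = 1.3258.
Steady-state concentration ∝ 1/CL: new value = 8.88 / 1.3258 = 6.70 μg/mL.

6.70 μg/mL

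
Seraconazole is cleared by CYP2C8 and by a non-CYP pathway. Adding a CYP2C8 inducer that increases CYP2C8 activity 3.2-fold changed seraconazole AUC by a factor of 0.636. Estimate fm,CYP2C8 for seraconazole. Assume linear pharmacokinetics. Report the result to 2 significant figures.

0.26

CL'/CL = 1 / 0.636 = 1.572
3.2·fm + (1 − fm) = 1.572
fm = (1.572 − 1) / (3.2 − 1) = 0.26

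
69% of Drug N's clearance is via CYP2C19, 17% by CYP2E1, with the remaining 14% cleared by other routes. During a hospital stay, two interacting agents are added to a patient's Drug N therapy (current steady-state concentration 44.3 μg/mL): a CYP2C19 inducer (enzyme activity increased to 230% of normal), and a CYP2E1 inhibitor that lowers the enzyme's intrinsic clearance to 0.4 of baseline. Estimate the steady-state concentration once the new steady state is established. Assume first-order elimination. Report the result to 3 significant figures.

24.7 μg/mL

The CYP2C19 pathway (69% of clearance) is boosted to 2.3× activity: 0.69 × 2.3 = 1.587.
The CYP2E1 pathway (17% of clearance) falls to 0.4× activity: 0.17 × 0.4 = 0.068.
The remaining 14% of clearance is unaffected.
CL_new/CL_old = 1.587 + 0.068 + 0.14 = 1.795.
Steady-state concentration ∝ 1/CL: new value = 44.3 / 1.795 = 24.7 μg/mL.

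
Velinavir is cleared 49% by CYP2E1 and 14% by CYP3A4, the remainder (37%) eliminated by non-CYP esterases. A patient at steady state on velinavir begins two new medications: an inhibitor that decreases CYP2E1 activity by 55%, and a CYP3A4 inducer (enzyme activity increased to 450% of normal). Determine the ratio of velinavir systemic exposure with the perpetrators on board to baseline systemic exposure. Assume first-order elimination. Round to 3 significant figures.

0.819

The CYP2E1 pathway (49% of clearance) falls to 0.45× activity: 0.49 × 0.45 = 0.2205.
The CYP3A4 pathway (14% of clearance) increases to 4.5× activity: 0.14 × 4.5 = 0.63.
The remaining 37% of clearance is unaffected.
Relative clearance = 0.2205 + 0.63 + 0.37 = 1.2205.
Systemic exposure ∝ 1/CL: fold-change = 1 / 1.2205 = 0.819.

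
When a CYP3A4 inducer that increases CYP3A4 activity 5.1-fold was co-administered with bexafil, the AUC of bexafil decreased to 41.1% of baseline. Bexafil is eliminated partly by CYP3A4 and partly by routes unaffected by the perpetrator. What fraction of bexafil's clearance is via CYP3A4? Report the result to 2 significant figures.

0.35

CL'/CL = 1 / 0.411 = 2.433
5.1·fm + (1 − fm) = 2.433
fm = (2.433 − 1) / (5.1 − 1) = 0.35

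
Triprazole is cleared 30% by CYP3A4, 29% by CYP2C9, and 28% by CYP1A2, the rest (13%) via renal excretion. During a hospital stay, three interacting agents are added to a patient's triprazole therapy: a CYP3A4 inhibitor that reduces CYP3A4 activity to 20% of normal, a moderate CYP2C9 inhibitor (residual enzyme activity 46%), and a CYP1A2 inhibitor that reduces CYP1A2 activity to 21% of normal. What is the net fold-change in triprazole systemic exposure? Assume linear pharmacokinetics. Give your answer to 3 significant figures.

2.62

The CYP3A4 pathway (30% of clearance) falls to 0.2× activity: 0.3 × 0.2 = 0.06.
The CYP2C9 pathway (29% of clearance) drops to 0.46× activity: 0.29 × 0.46 = 0.1334.
The CYP1A2 pathway (28% of clearance) falls to 0.21× activity: 0.28 × 0.21 = 0.0588.
Non-CYP routes (13%) are unchanged.
New clearance relative to baseline: 0.06 + 0.1334 + 0.0588 + 0.13 = 0.3822.
Net systemic exposure ratio = 1 / 0.3822 = 2.62.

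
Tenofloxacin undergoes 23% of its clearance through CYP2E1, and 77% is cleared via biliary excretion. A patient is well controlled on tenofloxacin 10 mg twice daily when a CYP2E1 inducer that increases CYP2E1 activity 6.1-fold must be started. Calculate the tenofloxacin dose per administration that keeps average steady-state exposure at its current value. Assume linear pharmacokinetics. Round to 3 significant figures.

21.7 mg

The CYP2E1 pathway (23% of clearance) is boosted to 6.1× activity: 0.23 × 6.1 = 1.403.
The remaining 77% of clearance is unaffected.
CL_new/CL_old = 1.403 + 0.77 = 2.173.
Exposure is unchanged when dose changes in proportion to clearance. New dose = 10 mg × 2.173 = 21.7 mg.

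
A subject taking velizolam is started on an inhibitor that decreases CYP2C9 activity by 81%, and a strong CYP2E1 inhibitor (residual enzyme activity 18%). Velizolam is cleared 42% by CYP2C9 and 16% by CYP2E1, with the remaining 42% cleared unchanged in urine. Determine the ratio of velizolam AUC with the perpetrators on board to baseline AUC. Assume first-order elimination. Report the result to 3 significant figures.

1.89

The CYP2C9 pathway (42% of clearance) is reduced to 0.19× activity: 0.42 × 0.19 = 0.0798.
The CYP2E1 pathway (16% of clearance) falls to 0.18× activity: 0.16 × 0.18 = 0.0288.
Non-CYP routes (42%) are unchanged.
Relative clearance = 0.0798 + 0.0288 + 0.42 = 0.5286.
AUC ∝ 1/CL: fold-change = 1 / 0.5286 = 1.89.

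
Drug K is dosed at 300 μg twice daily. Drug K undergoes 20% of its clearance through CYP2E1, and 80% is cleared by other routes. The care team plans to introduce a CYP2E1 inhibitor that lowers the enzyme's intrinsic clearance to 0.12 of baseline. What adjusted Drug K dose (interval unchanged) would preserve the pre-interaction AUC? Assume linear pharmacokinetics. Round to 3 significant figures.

247 μg

CYP2E1: 0.2 × 0.12 = 0.024
Other: 0.8 (unchanged)
CL_new/CL_old = 0.024 + 0.8 = 0.824.
Exposure is unchanged when dose changes in proportion to clearance. New dose = 300 μg × 0.824 = 247 μg.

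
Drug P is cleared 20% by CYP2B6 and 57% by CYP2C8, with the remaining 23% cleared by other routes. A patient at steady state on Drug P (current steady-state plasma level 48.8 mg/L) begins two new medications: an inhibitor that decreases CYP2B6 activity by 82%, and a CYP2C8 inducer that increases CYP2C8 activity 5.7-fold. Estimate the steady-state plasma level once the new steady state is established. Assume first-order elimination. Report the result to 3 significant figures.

CYP2B6: 0.2 × 0.18 = 0.036
CYP2C8: 0.57 × 5.7 = 3.249
Other: 0.23 (unchanged)
Relative clearance = 0.036 + 3.249 + 0.23 = 3.515.
New steady-state plasma level = 48.8 / 3.515 = 13.9 mg/L (concentration scales inversely with clearance).

13.9 mg/L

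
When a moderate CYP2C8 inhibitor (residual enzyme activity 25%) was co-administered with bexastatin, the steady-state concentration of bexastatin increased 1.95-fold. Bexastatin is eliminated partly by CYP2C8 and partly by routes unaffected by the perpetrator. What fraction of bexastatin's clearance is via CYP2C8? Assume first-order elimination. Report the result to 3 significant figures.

Call the CYP2C8 fraction fm. After the interaction, CL_new/CL_old = fm × 0.25 + (1 − fm).
Steady-state concentration ratio = 1 / (new CL fraction), so new CL fraction = 1 / 1.95 = 0.5128.
fm × 0.25 + 1 − fm = 0.5128  ⇒  fm × (0.25 − 1) = −0.4872  ⇒  fm = 0.650.

0.650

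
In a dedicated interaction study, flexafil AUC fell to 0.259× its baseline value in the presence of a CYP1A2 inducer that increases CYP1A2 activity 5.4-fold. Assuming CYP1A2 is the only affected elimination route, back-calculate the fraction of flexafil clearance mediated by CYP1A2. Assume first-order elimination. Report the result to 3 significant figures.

0.650

Let x = fm,CYP1A2. Because AUC ∝ 1/CL, relative clearance rose to 1/0.259 = 3.861.
Setting x·5.4 + (1 − x) = 3.861 and solving: x = (3.861 − 1)/(5.4 − 1) = 0.650.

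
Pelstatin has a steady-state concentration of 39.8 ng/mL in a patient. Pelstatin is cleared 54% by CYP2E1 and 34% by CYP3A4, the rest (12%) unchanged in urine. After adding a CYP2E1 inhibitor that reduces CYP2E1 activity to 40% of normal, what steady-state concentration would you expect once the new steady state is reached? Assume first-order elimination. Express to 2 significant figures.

59 ng/mL

The CYP2E1 pathway (54% of clearance) falls to 0.4× activity: 0.54 × 0.4 = 0.216.
CYP3A4 (34%) and the residual 12% are unaffected.
New clearance relative to baseline: 0.216 + 0.34 + 0.12 = 0.676.
Steady-state concentration ∝ 1/CL, so new value = 39.8 / 0.676 = 59 ng/mL.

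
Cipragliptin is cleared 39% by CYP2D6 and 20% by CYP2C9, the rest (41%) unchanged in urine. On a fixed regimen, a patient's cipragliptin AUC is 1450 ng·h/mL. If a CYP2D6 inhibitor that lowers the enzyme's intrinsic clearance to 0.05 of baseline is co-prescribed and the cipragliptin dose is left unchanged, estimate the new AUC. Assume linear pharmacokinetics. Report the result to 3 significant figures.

2.30 × 10³ ng·h/mL

The CYP2D6 pathway (39% of clearance) is reduced to 0.05× activity: 0.39 × 0.05 = 0.0195.
CYP2C9 (20%) and the residual 41% are unaffected.
CL_new/CL_old = 0.0195 + 0.2 + 0.41 = 0.6295.
New AUC = baseline ÷ relative clearance = 1450 / 0.6295 = 2.30 × 10³ ng·h/mL.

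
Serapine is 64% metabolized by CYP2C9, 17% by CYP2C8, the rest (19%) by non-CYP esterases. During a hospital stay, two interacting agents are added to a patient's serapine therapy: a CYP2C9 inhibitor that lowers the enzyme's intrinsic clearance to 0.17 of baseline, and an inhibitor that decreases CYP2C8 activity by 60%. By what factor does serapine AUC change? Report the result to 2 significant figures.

The CYP2C9 pathway (64% of clearance) is reduced to 0.17× activity: 0.64 × 0.17 = 0.1088.
The CYP2C8 pathway (17% of clearance) is reduced to 0.4× activity: 0.17 × 0.4 = 0.068.
The remaining 19% of clearance is unaffected.
CL_new/CL_old = 0.1088 + 0.068 + 0.19 = 0.3668.
Net AUC ratio = 1 / 0.3668 = 2.7.

2.7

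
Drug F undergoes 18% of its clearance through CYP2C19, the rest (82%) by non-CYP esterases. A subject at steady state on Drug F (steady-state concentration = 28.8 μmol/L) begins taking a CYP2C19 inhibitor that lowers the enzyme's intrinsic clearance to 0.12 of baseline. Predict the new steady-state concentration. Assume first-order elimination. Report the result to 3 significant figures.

34.2 μmol/L

The CYP2C19 pathway (18% of clearance) falls to 0.12× activity: 0.18 × 0.12 = 0.0216.
The remaining 82% of clearance is unaffected.
Relative clearance = 0.0216 + 0.82 = 0.8416.
With dosing unchanged, steady-state concentration scales as 1/CL: 28.8 / 0.8416 = 34.2 μmol/L.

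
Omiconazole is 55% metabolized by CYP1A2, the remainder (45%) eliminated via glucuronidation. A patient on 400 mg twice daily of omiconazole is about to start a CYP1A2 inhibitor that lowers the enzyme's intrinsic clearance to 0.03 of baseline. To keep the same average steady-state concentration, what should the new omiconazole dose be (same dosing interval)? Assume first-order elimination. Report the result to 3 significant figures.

187 mg

The CYP1A2 pathway (55% of clearance) falls to 0.03× activity: 0.55 × 0.03 = 0.0165.
Non-CYP routes (45%) are unchanged.
CL_new/CL_old = 0.0165 + 0.45 = 0.4665.
Exposure is unchanged when dose changes in proportion to clearance. New dose = 400 mg × 0.4665 = 187 mg.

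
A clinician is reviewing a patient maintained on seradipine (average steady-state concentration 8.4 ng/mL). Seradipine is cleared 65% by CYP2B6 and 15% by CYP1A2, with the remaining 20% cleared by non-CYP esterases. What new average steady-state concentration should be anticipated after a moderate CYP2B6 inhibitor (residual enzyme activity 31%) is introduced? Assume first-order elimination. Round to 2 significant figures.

The CYP2B6 pathway (65% of clearance) drops to 0.31× activity: 0.65 × 0.31 = 0.2015.
CYP1A2 (15%) and the residual 20% are unaffected.
Relative clearance = 0.2015 + 0.15 + 0.2 = 0.5515.
With dosing unchanged, average steady-state concentration scales as 1/CL: 8.4 / 0.5515 = 15 ng/mL.

15 ng/mL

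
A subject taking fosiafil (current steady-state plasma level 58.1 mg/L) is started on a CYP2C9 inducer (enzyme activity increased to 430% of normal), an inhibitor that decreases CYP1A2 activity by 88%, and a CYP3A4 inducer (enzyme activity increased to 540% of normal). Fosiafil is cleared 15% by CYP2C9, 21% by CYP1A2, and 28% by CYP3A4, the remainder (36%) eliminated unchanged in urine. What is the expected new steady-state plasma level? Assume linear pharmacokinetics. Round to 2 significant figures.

23 mg/L

CYP2C9: 0.15 × 4.3 = 0.645
CYP1A2: 0.21 × 0.12 = 0.0252
CYP3A4: 0.28 × 5.4 = 1.512
Other: 0.36 (unchanged)
CL_new/CL_old = 0.645 + 0.0252 + 1.512 + 0.36 = 2.5422.
Steady-state plasma level ∝ 1/CL: new value = 58.1 / 2.5422 = 23 mg/L.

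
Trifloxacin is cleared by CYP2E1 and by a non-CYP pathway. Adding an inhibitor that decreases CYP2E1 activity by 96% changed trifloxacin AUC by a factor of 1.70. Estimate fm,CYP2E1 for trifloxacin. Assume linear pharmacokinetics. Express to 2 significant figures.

Let fm be the CYP2E1 fraction. New clearance relative to baseline = fm × 0.04 + (1 − fm).
AUC ratio = 1 / (new CL fraction), so new CL fraction = 1 / 1.70 = 0.5882.
fm × 0.04 + 1 − fm = 0.5882  ⇒  fm × (0.04 − 1) = −0.4118  ⇒  fm = 0.43.

0.43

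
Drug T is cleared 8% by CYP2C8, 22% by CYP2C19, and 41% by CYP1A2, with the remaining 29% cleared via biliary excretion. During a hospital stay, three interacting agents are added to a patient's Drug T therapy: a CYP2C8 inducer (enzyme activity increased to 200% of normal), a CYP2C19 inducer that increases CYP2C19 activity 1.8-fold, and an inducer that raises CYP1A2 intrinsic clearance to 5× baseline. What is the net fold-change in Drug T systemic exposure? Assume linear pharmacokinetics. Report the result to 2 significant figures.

0.35

The CYP2C8 pathway (8% of clearance) rises to 2× activity: 0.08 × 2 = 0.16.
The CYP2C19 pathway (22% of clearance) is boosted to 1.8× activity: 0.22 × 1.8 = 0.396.
The CYP1A2 pathway (41% of clearance) rises to 5× activity: 0.41 × 5 = 2.05.
The remaining 29% of clearance is unaffected.
CL_new/CL_old = 0.16 + 0.396 + 2.05 + 0.29 = 2.896.
Net systemic exposure ratio = 1 / 2.896 = 0.35.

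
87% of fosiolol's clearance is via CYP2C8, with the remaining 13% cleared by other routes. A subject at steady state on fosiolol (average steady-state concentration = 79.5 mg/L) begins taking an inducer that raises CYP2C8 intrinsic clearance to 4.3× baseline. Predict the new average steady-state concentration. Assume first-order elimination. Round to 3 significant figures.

20.5 mg/L

The CYP2C8 pathway (87% of clearance) rises to 4.3× activity: 0.87 × 4.3 = 3.741.
Non-CYP routes (13%) are unchanged.
CL_new/CL_old = 3.741 + 0.13 = 3.871.
With dosing unchanged, average steady-state concentration scales as 1/CL: 79.5 / 3.871 = 20.5 mg/L.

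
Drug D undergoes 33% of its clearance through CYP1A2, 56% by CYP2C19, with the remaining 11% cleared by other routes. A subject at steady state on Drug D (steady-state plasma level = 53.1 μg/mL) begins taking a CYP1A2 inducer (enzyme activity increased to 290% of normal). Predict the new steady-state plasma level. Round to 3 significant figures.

The CYP1A2 pathway (33% of clearance) is boosted to 2.9× activity: 0.33 × 2.9 = 0.957.
CYP2C19 (56%) and the residual 11% are unaffected.
CL_new/CL_old = 0.957 + 0.56 + 0.11 = 1.627.
With dosing unchanged, steady-state plasma level scales as 1/CL: 53.1 / 1.627 = 32.6 μg/mL.

32.6 μg/mL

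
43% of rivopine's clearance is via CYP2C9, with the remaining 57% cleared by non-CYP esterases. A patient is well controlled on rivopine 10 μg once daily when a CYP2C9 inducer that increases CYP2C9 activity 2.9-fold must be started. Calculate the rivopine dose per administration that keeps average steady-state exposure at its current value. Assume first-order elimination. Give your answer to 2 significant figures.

18 μg

The CYP2C9 pathway (43% of clearance) rises to 2.9× activity: 0.43 × 2.9 = 1.247.
Non-CYP routes (57%) are unchanged.
New clearance relative to baseline: 1.247 + 0.57 = 1.817.
Exposure is unchanged when dose changes in proportion to clearance. New dose = 10 μg × 1.817 = 18 μg.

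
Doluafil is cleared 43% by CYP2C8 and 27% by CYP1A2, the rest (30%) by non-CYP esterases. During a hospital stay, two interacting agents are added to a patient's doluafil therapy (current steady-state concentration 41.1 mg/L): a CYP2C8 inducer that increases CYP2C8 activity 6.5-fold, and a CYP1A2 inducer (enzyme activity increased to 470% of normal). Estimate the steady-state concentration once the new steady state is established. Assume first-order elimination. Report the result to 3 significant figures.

9.42 mg/L

CYP2C8: 0.43 × 6.5 = 2.795
CYP1A2: 0.27 × 4.7 = 1.269
Other: 0.3 (unchanged)
Relative clearance = 2.795 + 1.269 + 0.3 = 4.364.
Dividing the baseline by the relative clearance: 41.1 / 4.364 = 9.42 mg/L.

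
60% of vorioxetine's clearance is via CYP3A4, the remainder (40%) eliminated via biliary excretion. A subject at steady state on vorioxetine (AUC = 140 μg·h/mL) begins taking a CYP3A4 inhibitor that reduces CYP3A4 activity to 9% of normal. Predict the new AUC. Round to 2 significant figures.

CYP3A4: 0.6 × 0.09 = 0.054
Other: 0.4 (unchanged)
Relative clearance = 0.054 + 0.4 = 0.454.
AUC ∝ 1/CL, so new value = 140 / 0.454 = 3.1 × 10² μg·h/mL.

3.1 × 10² μg·h/mL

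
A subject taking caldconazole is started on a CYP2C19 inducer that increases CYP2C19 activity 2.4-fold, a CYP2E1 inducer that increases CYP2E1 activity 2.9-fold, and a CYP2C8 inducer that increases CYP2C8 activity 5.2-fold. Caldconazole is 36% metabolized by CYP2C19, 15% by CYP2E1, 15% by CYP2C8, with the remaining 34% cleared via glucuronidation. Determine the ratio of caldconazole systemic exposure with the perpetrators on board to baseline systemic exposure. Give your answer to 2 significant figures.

CYP2C19: 0.36 × 2.4 = 0.864
CYP2E1: 0.15 × 2.9 = 0.435
CYP2C8: 0.15 × 5.2 = 0.78
Other: 0.34 (unchanged)
New clearance relative to baseline: 0.864 + 0.435 + 0.78 + 0.34 = 2.419.
Systemic exposure ∝ 1/CL: fold-change = 1 / 2.419 = 0.41.

0.41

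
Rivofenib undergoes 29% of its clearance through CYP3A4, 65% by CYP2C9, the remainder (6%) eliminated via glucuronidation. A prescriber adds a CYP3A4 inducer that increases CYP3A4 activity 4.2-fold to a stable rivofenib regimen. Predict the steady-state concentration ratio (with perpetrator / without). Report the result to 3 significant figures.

0.519

CYP3A4: 0.29 × 4.2 = 1.218
CYP2C9: 0.65 (unchanged)
Other: 0.06 (unchanged)
Relative clearance = 1.218 + 0.65 + 0.06 = 1.928.
Steady-state concentration is inversely proportional to clearance, so the fold-change is 1 / 1.928 = 0.519.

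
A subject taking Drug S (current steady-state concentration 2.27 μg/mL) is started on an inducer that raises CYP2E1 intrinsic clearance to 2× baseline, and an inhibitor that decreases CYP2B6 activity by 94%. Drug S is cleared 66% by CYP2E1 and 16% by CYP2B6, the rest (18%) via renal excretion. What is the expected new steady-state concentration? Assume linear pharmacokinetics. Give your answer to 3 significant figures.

1.50 μg/mL

The CYP2E1 pathway (66% of clearance) rises to 2× activity: 0.66 × 2 = 1.32.
The CYP2B6 pathway (16% of clearance) drops to 0.06× activity: 0.16 × 0.06 = 0.0096.
The remaining 18% of clearance is unaffected.
New clearance relative to baseline: 1.32 + 0.0096 + 0.18 = 1.5096.
Steady-state concentration ∝ 1/CL: new value = 2.27 / 1.5096 = 1.50 μg/mL.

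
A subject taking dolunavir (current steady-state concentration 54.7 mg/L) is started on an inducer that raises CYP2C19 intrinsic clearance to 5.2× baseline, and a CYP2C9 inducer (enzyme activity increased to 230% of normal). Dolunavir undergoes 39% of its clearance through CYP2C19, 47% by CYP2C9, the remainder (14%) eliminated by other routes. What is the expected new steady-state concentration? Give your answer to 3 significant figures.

The CYP2C19 pathway (39% of clearance) is boosted to 5.2× activity: 0.39 × 5.2 = 2.028.
The CYP2C9 pathway (47% of clearance) increases to 2.3× activity: 0.47 × 2.3 = 1.081.
The remaining 14% of clearance is unaffected.
CL_new/CL_old = 2.028 + 1.081 + 0.14 = 3.249.
New steady-state concentration = 54.7 / 3.249 = 16.8 mg/L (concentration scales inversely with clearance).

16.8 mg/L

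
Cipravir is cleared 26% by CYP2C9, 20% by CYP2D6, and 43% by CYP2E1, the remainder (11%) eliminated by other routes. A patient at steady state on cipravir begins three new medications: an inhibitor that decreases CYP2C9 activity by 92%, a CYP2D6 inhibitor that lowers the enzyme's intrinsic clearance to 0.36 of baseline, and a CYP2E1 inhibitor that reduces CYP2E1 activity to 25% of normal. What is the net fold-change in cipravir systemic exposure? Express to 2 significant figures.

3.2

The CYP2C9 pathway (26% of clearance) falls to 0.08× activity: 0.26 × 0.08 = 0.0208.
The CYP2D6 pathway (20% of clearance) drops to 0.36× activity: 0.2 × 0.36 = 0.072.
The CYP2E1 pathway (43% of clearance) falls to 0.25× activity: 0.43 × 0.25 = 0.1075.
Non-CYP routes (11%) are unchanged.
Relative clearance = 0.0208 + 0.072 + 0.1075 + 0.11 = 0.3103.
Because systemic exposure varies inversely with clearance, the combined effect is 1 / 0.3103 = 3.2.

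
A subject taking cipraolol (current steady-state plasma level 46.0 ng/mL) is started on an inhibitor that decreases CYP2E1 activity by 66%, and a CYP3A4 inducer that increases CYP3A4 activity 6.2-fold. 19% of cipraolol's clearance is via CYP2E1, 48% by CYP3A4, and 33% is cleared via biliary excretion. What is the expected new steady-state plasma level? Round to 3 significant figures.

13.6 ng/mL

The CYP2E1 pathway (19% of clearance) drops to 0.34× activity: 0.19 × 0.34 = 0.0646.
The CYP3A4 pathway (48% of clearance) rises to 6.2× activity: 0.48 × 6.2 = 2.976.
The remaining 33% of clearance is unaffected.
CL_new/CL_old = 0.0646 + 2.976 + 0.33 = 3.3706.
Dividing the baseline by the relative clearance: 46.0 / 3.3706 = 13.6 ng/mL.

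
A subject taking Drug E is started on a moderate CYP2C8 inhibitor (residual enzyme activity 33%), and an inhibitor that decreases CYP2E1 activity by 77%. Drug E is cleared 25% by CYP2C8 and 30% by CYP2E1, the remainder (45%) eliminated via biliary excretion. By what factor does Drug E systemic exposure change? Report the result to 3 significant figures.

CYP2C8: 0.25 × 0.33 = 0.0825
CYP2E1: 0.3 × 0.23 = 0.069
Other: 0.45 (unchanged)
Relative clearance = 0.0825 + 0.069 + 0.45 = 0.6015.
Because systemic exposure varies inversely with clearance, the combined effect is 1 / 0.6015 = 1.66.

1.66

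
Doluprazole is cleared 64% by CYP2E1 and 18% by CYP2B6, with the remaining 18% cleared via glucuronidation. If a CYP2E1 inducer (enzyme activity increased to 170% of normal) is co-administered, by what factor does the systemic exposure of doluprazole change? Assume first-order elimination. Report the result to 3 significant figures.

The CYP2E1 pathway (64% of clearance) rises to 1.7× activity: 0.64 × 1.7 = 1.088.
CYP2B6 (18%) and the residual 18% are unaffected.
CL_new/CL_old = 1.088 + 0.18 + 0.18 = 1.448.
Systemic exposure is inversely proportional to clearance, so the fold-change is 1 / 1.448 = 0.691.

0.691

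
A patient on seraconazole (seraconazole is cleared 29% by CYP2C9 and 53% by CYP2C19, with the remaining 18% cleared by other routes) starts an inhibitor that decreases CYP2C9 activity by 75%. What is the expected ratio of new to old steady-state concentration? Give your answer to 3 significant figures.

1.28

The CYP2C9 pathway (29% of clearance) is reduced to 0.25× activity: 0.29 × 0.25 = 0.0725.
CYP2C19 (53%) and the residual 18% are unaffected.
Relative clearance = 0.0725 + 0.53 + 0.18 = 0.7825.
Since steady-state concentration ∝ 1/CL, the ratio is 1 / 0.7825 = 1.28.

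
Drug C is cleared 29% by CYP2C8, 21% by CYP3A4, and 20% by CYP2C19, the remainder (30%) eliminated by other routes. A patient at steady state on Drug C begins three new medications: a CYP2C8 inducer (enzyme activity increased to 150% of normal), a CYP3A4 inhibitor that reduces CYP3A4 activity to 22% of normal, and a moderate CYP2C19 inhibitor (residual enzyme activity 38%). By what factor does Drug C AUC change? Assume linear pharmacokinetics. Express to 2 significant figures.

1.2

The CYP2C8 pathway (29% of clearance) rises to 1.5× activity: 0.29 × 1.5 = 0.435.
The CYP3A4 pathway (21% of clearance) is reduced to 0.22× activity: 0.21 × 0.22 = 0.0462.
The CYP2C19 pathway (20% of clearance) falls to 0.38× activity: 0.2 × 0.38 = 0.076.
Non-CYP routes (30%) are unchanged.
CL_new/CL_old = 0.435 + 0.0462 + 0.076 + 0.3 = 0.8572.
Net AUC ratio = 1 / 0.8572 = 1.2.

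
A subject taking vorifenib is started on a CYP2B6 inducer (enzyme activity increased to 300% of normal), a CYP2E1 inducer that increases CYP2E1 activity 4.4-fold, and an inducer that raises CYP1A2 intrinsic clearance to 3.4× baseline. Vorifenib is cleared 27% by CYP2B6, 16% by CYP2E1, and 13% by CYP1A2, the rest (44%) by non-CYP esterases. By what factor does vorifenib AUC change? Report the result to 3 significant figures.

CYP2B6: 0.27 × 3 = 0.81
CYP2E1: 0.16 × 4.4 = 0.704
CYP1A2: 0.13 × 3.4 = 0.442
Other: 0.44 (unchanged)
CL_new/CL_old = 0.81 + 0.704 + 0.442 + 0.44 = 2.396.
Because AUC varies inversely with clearance, the combined effect is 1 / 2.396 = 0.417.

0.417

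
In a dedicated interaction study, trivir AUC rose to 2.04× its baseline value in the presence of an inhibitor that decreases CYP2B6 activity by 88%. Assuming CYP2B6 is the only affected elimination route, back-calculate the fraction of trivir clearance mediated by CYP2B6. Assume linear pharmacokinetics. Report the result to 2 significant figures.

Let x = fm,CYP2B6. Because AUC ∝ 1/CL, relative clearance fell to 1/2.04 = 0.4902.
Setting x·0.12 + (1 − x) = 0.4902 and solving: x = (0.4902 − 1)/(0.12 − 1) = 0.58.

0.58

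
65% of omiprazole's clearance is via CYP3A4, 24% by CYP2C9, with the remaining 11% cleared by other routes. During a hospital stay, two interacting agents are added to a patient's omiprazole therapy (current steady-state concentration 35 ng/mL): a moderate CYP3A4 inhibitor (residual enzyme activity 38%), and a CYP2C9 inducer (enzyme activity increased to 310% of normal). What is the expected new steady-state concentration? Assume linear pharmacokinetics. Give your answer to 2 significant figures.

CYP3A4: 0.65 × 0.38 = 0.247
CYP2C9: 0.24 × 3.1 = 0.744
Other: 0.11 (unchanged)
CL_new/CL_old = 0.247 + 0.744 + 0.11 = 1.101.
Steady-state concentration ∝ 1/CL: new value = 35 / 1.101 = 32 ng/mL.

32 ng/mL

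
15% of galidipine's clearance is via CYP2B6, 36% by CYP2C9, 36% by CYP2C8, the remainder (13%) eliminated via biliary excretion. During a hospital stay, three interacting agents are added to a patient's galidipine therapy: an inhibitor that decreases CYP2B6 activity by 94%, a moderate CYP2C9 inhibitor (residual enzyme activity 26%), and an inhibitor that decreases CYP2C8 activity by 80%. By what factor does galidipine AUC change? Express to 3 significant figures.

3.28

CYP2B6: 0.15 × 0.06 = 0.009
CYP2C9: 0.36 × 0.26 = 0.0936
CYP2C8: 0.36 × 0.2 = 0.072
Other: 0.13 (unchanged)
Relative clearance = 0.009 + 0.0936 + 0.072 + 0.13 = 0.3046.
Because AUC varies inversely with clearance, the combined effect is 1 / 0.3046 = 3.28.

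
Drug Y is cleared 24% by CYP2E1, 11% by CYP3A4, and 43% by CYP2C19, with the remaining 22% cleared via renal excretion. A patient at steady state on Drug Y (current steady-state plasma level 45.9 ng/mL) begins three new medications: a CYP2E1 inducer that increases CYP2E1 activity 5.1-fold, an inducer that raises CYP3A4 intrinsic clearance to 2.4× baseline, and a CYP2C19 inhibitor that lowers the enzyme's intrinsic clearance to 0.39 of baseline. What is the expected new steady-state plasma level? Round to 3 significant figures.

24.5 ng/mL

CYP2E1: 0.24 × 5.1 = 1.224
CYP3A4: 0.11 × 2.4 = 0.264
CYP2C19: 0.43 × 0.39 = 0.1677
Other: 0.22 (unchanged)
CL_new/CL_old = 1.224 + 0.264 + 0.1677 + 0.22 = 1.8757.
New steady-state plasma level = 45.9 / 1.8757 = 24.5 ng/mL (concentration scales inversely with clearance).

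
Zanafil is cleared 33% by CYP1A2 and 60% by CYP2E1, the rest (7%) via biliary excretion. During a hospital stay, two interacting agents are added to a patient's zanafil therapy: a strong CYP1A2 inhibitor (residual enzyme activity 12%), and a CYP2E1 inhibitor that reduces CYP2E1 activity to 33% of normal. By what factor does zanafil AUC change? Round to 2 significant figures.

The CYP1A2 pathway (33% of clearance) drops to 0.12× activity: 0.33 × 0.12 = 0.0396.
The CYP2E1 pathway (60% of clearance) drops to 0.33× activity: 0.6 × 0.33 = 0.198.
Non-CYP routes (7%) are unchanged.
Relative clearance = 0.0396 + 0.198 + 0.07 = 0.3076.
Net AUC ratio = 1 / 0.3076 = 3.3.

3.3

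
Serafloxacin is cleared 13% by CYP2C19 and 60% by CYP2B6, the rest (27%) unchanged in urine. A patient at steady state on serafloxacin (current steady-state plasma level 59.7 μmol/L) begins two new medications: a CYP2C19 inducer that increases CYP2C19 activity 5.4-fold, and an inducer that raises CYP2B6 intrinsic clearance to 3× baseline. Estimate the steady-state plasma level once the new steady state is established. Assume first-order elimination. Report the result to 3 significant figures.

CYP2C19: 0.13 × 5.4 = 0.702
CYP2B6: 0.6 × 3 = 1.8
Other: 0.27 (unchanged)
CL_new/CL_old = 0.702 + 1.8 + 0.27 = 2.772.
Dividing the baseline by the relative clearance: 59.7 / 2.772 = 21.5 μmol/L.

21.5 μmol/L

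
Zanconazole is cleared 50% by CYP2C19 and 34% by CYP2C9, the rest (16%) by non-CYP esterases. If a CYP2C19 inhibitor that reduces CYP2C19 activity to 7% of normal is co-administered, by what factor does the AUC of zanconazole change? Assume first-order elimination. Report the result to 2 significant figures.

1.9

The CYP2C19 pathway (50% of clearance) is reduced to 0.07× activity: 0.5 × 0.07 = 0.035.
CYP2C9 (34%) and the residual 16% are unaffected.
CL_new/CL_old = 0.035 + 0.34 + 0.16 = 0.535.
AUC is inversely proportional to clearance, so the fold-change is 1 / 0.535 = 1.9.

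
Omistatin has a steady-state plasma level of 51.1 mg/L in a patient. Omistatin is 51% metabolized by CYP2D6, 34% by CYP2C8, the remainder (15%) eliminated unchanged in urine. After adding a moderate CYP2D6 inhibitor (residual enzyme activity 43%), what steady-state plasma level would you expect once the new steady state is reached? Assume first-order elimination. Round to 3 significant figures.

72.0 mg/L

CYP2D6: 0.51 × 0.43 = 0.2193
CYP2C8: 0.34 (unchanged)
Other: 0.15 (unchanged)
New clearance relative to baseline: 0.2193 + 0.34 + 0.15 = 0.7093.
Steady-state plasma level ∝ 1/CL, so new value = 51.1 / 0.7093 = 72.0 mg/L.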